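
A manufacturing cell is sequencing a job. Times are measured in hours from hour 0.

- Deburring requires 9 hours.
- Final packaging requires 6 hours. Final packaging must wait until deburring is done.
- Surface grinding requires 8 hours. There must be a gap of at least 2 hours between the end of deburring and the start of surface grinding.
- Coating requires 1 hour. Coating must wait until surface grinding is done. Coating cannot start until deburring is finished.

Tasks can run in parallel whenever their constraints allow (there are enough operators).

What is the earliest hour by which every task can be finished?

Deburring has no prerequisites, so it starts at hour 0 and finishes at hour 9.
After deburring (finishes hour 9), final packaging can start at hour 9 and finishes at hour 15.
Surface grinding cannot begin until deburring (finishes hour 9, plus 2-hour gap → hour 11). It runs from hour 11 to 11 + 8 = hour 19.
Coating cannot start until surface grinding (finishes hour 19); deburring (finishes hour 9). The controlling bound is hour 19, so coating finishes at 19 + 1 = hour 20.
All tasks are finished once the last one completes. Finish times: Deburring at 9, Surface grinding at 19, Coating at 20, Final packaging at 15. The latest is hour 20.

20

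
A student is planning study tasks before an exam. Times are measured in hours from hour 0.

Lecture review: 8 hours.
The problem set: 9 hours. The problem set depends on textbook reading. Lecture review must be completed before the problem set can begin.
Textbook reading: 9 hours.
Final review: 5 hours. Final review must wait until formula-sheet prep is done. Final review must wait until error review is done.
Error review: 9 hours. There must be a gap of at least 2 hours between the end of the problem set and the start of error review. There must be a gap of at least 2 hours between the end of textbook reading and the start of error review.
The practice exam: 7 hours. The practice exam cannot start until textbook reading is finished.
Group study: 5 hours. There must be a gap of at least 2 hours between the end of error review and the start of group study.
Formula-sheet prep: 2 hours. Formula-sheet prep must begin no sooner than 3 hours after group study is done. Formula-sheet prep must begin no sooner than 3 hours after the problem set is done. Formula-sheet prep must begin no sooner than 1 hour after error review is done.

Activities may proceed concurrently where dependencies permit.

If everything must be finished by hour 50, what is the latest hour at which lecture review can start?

5

Final review has no dependents, so it just needs to finish by hour 50. Starting by 50 − 5 = hour 45 achieves that.
Formula-sheet prep feeds into final review (must start by hour 45); so formula-sheet prep must finish by hour 45 and therefore start by hour 43.
Since formula-sheet prep (must start by hour 43, minus 3-hour gap → hour 40) depends on it, group study must finish by hour 40. Backing off its 5-hour duration gives a latest start of hour 35.
Error review has several dependents: group study (must start by hour 35, minus 2-hour gap → hour 33); formula-sheet prep (must start by hour 43, minus 1-hour gap → hour 42); final review (must start by hour 45). The earliest of those limits is hour 33, so error review must start by 33 − 9 = hour 24.
The problem set has several dependents: error review (must start by hour 24, minus 2-hour gap → hour 22); formula-sheet prep (must start by hour 43, minus 3-hour gap → hour 40). The earliest of those limits is hour 22, so the problem set must start by 22 − 9 = hour 13.
Lecture review has to be done before the problem set (must start by hour 13). That means finishing by hour 13, i.e. starting by 13 − 8 = hour 5.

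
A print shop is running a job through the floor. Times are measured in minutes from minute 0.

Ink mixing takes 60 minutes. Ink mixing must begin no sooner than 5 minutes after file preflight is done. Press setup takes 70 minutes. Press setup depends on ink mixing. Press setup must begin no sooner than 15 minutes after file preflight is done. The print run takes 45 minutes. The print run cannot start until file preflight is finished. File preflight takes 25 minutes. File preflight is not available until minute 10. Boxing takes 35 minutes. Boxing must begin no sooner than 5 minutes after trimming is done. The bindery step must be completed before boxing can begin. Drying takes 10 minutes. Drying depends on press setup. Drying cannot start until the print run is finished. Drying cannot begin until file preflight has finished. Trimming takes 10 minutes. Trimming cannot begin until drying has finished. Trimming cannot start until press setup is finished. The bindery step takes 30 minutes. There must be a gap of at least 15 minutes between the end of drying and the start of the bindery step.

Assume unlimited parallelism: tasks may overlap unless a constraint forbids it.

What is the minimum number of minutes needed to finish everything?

File preflight waits on its own release at minute 10, so it starts at minute 10 and finishes at 10 + 25 = minute 35.
After file preflight (finishes minute 35), the print run can start at minute 35 and finishes at minute 80.
Ink mixing waits on file preflight (finishes minute 35, plus 5-minute gap → minute 40), so it starts at minute 40 and finishes at 40 + 60 = minute 100.
Press setup needs all of ink mixing (finishes minute 100); file preflight (finishes minute 35, plus 15-minute gap → minute 50). That puts its earliest start at minute 100; it finishes at 100 + 70 = minute 170.
For drying: press setup (finishes minute 170); the print run (finishes minute 80); file preflight (finishes minute 35). Taking the maximum gives a start of minute 170, and it finishes at 170 + 10 = minute 180.
The bindery step cannot begin until drying (finishes minute 180, plus 15-minute gap → minute 195). It runs from minute 195 to 195 + 30 = minute 225.
Trimming needs all of drying (finishes minute 180); press setup (finishes minute 170). That puts its earliest start at minute 180; it finishes at 180 + 10 = minute 190.
Boxing has to wait for trimming (finishes minute 190, plus 5-minute gap → minute 195); the bindery step (finishes minute 225). The latest of these is minute 225, so boxing runs minute 225 to 225 + 35 = minute 260.
All tasks are finished once the last one completes. Finish times: File preflight at 35, Ink mixing at 100, Press setup at 170, The print run at 80, Drying at 180, Trimming at 190, The bindery step at 225, Boxing at 260. The latest is minute 260.

260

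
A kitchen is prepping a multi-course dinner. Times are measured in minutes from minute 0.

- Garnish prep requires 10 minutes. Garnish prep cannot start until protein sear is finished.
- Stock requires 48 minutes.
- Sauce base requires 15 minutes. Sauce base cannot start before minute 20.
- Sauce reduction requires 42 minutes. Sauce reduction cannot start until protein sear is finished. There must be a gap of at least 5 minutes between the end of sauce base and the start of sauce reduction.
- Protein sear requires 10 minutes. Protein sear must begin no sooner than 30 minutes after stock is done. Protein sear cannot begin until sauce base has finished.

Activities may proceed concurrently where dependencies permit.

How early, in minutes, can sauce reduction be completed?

Sauce base waits on its own release at minute 20, so it starts at minute 20 and finishes at 20 + 15 = minute 35.
Stock has no prerequisites, so it starts at minute 0 and finishes at minute 48.
Protein sear has to wait for stock (finishes minute 48, plus 30-minute gap → minute 78); sauce base (finishes minute 35). The latest of these is minute 78, so protein sear runs minute 78 to 78 + 10 = minute 88.
Sauce reduction has to wait for protein sear (finishes minute 88); sauce base (finishes minute 35, plus 5-minute gap → minute 40). The latest of these is minute 88, so sauce reduction runs minute 88 to 88 + 42 = minute 130.

130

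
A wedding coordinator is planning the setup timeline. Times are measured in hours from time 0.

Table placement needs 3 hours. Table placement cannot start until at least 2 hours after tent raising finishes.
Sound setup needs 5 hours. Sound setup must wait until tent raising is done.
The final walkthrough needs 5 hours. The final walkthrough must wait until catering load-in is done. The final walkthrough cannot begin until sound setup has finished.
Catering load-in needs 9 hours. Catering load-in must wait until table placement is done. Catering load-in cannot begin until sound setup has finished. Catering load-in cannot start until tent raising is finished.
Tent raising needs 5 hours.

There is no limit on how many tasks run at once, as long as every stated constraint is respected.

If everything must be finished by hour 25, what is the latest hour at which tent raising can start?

1

The final walkthrough must finish by hour 25; it takes 5 hours, so it must start by 25 − 5 = hour 20.
Catering load-in must finish before the final walkthrough (must start by hour 20). With a 9-hour duration, catering load-in must start by 20 − 9 = hour 11.
Since catering load-in (must start by hour 11) depends on it, table placement must finish by hour 11. Backing off its 3-hour duration gives a latest start of hour 8.
Sound setup must finish in time for catering load-in (must start by hour 11); the final walkthrough (must start by hour 20). The tightest is hour 11, so sound setup must start by 11 − 5 = hour 6.
Tent raising has several dependents: table placement (must start by hour 8, minus 2-hour gap → hour 6); sound setup (must start by hour 6); catering load-in (must start by hour 11). The earliest of those limits is hour 6, so tent raising must start by 6 − 5 = hour 1.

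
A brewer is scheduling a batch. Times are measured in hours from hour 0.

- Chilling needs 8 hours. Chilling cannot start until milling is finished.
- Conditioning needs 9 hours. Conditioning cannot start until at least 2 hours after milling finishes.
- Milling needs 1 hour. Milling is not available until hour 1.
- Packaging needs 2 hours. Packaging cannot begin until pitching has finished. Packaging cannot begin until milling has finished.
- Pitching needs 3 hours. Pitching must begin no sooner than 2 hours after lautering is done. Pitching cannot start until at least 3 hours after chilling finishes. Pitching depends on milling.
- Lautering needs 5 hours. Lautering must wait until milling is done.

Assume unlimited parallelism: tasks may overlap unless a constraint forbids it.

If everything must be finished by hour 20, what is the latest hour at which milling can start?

Packaging must finish by hour 20; it takes 2 hours, so it must start by 20 − 2 = hour 18.
Pitching has to be done before packaging (must start by hour 18). That means finishing by hour 18, i.e. starting by 18 − 3 = hour 15.
Lautering must finish before pitching (must start by hour 15, minus 2-hour gap → hour 13). With a 5-hour duration, lautering must start by 13 − 5 = hour 8.
Since pitching (must start by hour 15, minus 3-hour gap → hour 12) depends on it, chilling must finish by hour 12. Backing off its 8-hour duration gives a latest start of hour 4.
Conditioning must finish by hour 20; it takes 9 hours, so it must start by 20 − 9 = hour 11.
Milling must finish in time for lautering (must start by hour 8); chilling (must start by hour 4); pitching (must start by hour 15); conditioning (must start by hour 11, minus 2-hour gap → hour 9); packaging (must start by hour 18). The tightest is hour 4, so milling must start by 4 − 1 = hour 3.

3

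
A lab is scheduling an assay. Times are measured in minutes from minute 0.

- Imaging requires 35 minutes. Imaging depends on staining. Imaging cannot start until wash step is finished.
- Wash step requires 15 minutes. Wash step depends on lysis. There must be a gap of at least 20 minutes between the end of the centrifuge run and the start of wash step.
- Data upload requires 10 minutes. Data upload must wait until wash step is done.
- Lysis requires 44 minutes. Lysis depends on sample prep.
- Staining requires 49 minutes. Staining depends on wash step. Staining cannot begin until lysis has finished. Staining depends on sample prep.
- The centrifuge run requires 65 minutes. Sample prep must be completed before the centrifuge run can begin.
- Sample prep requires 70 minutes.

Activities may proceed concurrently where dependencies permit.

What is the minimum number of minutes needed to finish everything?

Nothing blocks sample prep, so it runs from minute 0 to minute 70.
The centrifuge run cannot begin until sample prep (finishes minute 70). It runs from minute 70 to 70 + 65 = minute 135.
Lysis waits on sample prep (finishes minute 70), so it starts at minute 70 and finishes at 70 + 44 = minute 114.
Wash step has to wait for lysis (finishes minute 114); the centrifuge run (finishes minute 135, plus 20-minute gap → minute 155). The latest of these is minute 155, so wash step runs minute 155 to 155 + 15 = minute 170.
After wash step (finishes minute 170), data upload can start at minute 170 and finishes at minute 180.
For staining: wash step (finishes minute 170); lysis (finishes minute 114); sample prep (finishes minute 70). Taking the maximum gives a start of minute 170, and it finishes at 170 + 49 = minute 219.
Imaging cannot start until staining (finishes minute 219); wash step (finishes minute 170). The controlling bound is minute 219, so imaging finishes at 219 + 35 = minute 254.
All tasks are finished once the last one completes. Finish times: Sample prep at 70, Lysis at 114, The centrifuge run at 135, Wash step at 170, Staining at 219, Imaging at 254, Data upload at 180. The latest is minute 254.

254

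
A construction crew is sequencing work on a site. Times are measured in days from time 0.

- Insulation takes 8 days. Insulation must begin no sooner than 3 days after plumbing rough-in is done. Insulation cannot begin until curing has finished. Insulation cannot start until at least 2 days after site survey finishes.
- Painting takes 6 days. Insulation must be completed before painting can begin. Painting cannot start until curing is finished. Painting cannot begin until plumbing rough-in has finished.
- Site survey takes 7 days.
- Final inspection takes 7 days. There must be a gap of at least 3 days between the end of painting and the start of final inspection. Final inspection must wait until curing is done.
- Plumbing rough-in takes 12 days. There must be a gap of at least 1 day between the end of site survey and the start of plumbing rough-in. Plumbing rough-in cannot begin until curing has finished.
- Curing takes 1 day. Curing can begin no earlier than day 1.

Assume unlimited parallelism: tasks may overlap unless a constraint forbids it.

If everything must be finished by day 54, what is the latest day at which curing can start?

Final inspection must finish by day 54; it takes 7 days, so it must start by 54 − 7 = day 47.
Painting feeds into final inspection (must start by day 47, minus 3-day gap → day 44); so painting must finish by day 44 and therefore start by day 38.
Insulation feeds into painting (must start by day 38); so insulation must finish by day 38 and therefore start by day 30.
Plumbing rough-in feeds insulation (must start by day 30, minus 3-day gap → day 27); painting (must start by day 38). Taking the minimum, plumbing rough-in must finish by day 27 and start by 27 − 12 = day 15.
Curing must finish in time for plumbing rough-in (must start by day 15); insulation (must start by day 30); painting (must start by day 38); final inspection (must start by day 47). The tightest is day 15, so curing must start by 15 − 1 = day 14.

14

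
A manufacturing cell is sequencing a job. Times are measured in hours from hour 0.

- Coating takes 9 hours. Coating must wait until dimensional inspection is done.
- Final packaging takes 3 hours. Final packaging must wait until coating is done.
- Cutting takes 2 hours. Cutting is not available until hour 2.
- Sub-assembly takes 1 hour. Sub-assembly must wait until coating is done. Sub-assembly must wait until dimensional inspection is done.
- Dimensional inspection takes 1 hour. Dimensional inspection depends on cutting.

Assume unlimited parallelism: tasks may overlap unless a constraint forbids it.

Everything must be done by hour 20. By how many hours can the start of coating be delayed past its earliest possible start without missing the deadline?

3

After its own release at hour 2, cutting can start at hour 2 and finishes at hour 4.
After cutting (finishes hour 4), dimensional inspection can start at hour 4 and finishes at hour 5.
After dimensional inspection (finishes hour 5), coating can start at hour 5 and finishes at hour 14.

Working backward from the deadline:
Sub-assembly must finish by hour 20; it takes 1 hour, so it must start by 20 − 1 = hour 19.
To finish by hour 20, final packaging (duration 3) must start no later than hour 17.
Coating must finish in time for sub-assembly (must start by hour 19); final packaging (must start by hour 17). The tightest is hour 17, so coating must start by 17 − 9 = hour 8.
So coating can start as early as hour 5 and as late as hour 8, giving 8 − 5 = 3 hours of slack.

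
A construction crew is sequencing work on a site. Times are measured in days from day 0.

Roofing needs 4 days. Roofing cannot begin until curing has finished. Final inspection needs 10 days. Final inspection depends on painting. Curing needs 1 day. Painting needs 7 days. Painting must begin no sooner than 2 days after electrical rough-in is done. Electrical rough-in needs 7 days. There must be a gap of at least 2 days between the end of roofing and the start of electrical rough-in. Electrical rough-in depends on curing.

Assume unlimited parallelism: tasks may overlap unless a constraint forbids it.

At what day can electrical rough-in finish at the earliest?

14

Curing can start immediately at day 0; it finishes at day 1.
Roofing cannot begin until curing (finishes day 1). It runs from day 1 to 1 + 4 = day 5.
Electrical rough-in has to wait for roofing (finishes day 5, plus 2-day gap → day 7); curing (finishes day 1). The latest of these is day 7, so electrical rough-in runs day 7 to 7 + 7 = day 14.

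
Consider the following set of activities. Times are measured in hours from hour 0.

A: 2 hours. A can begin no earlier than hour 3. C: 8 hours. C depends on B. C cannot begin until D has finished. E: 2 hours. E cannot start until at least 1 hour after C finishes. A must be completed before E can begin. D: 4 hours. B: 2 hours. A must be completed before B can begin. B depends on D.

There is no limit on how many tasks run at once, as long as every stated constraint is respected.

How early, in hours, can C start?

D has no prerequisites, so it starts at hour 0 and finishes at hour 4.
After its own release at hour 3, A can start at hour 3 and finishes at hour 5.
B has to wait for A (finishes hour 5); D (finishes hour 4). The latest of these is hour 5, so B runs hour 5 to 5 + 2 = hour 7.
C waits on B (finishes hour 7); D (finishes hour 4). The latest of these is hour 7, which is the earliest C can start.

7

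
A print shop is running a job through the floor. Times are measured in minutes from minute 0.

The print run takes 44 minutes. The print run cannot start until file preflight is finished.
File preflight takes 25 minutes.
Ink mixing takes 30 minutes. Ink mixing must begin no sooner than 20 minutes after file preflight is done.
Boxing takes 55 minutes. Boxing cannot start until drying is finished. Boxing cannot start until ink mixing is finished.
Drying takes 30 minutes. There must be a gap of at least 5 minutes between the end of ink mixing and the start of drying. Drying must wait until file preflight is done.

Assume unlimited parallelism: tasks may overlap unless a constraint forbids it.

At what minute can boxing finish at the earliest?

165

File preflight can start immediately at minute 0; it finishes at minute 25.
After file preflight (finishes minute 25, plus 20-minute gap → minute 45), ink mixing can start at minute 45 and finishes at minute 75.
Drying has to wait for ink mixing (finishes minute 75, plus 5-minute gap → minute 80); file preflight (finishes minute 25). The latest of these is minute 80, so drying runs minute 80 to 80 + 30 = minute 110.
For boxing: drying (finishes minute 110); ink mixing (finishes minute 75). Taking the maximum gives a start of minute 110, and it finishes at 110 + 55 = minute 165.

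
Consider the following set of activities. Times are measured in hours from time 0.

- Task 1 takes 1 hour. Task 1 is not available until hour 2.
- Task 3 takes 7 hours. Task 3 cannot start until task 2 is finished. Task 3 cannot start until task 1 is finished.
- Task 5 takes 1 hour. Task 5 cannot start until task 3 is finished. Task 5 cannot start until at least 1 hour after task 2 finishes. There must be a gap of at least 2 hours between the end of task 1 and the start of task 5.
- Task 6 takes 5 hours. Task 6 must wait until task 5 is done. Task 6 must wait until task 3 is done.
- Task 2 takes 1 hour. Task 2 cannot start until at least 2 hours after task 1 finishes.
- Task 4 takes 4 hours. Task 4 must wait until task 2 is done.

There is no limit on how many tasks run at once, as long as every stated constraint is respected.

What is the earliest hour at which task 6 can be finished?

After its own release at hour 2, task 1 can start at hour 2 and finishes at hour 3.
After task 1 (finishes hour 3, plus 2-hour gap → hour 5), task 2 can start at hour 5 and finishes at hour 6.
For task 3: task 2 (finishes hour 6); task 1 (finishes hour 3). Taking the maximum gives a start of hour 6, and it finishes at 6 + 7 = hour 13.
Task 5 has to wait for task 3 (finishes hour 13); task 2 (finishes hour 6, plus 1-hour gap → hour 7); task 1 (finishes hour 3, plus 2-hour gap → hour 5). The latest of these is hour 13, so task 5 runs hour 13 to 13 + 1 = hour 14.
Task 6 cannot start until task 5 (finishes hour 14); task 3 (finishes hour 13). The controlling bound is hour 14, so task 6 finishes at 14 + 5 = hour 19.

19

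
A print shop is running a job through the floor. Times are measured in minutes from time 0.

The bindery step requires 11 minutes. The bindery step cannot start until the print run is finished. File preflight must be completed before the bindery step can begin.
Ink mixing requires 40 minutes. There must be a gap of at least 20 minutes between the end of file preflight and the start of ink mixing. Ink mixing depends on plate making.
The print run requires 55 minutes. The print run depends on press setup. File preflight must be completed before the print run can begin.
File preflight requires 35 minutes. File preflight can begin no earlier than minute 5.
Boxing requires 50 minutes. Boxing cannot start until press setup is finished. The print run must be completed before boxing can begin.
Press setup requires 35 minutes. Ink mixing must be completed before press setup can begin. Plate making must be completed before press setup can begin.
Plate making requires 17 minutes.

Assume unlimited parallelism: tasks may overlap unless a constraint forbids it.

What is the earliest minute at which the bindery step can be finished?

201

Plate making can start immediately at minute 0; it finishes at minute 17.
File preflight waits on its own release at minute 5, so it starts at minute 5 and finishes at 5 + 35 = minute 40.
Ink mixing cannot start until file preflight (finishes minute 40, plus 20-minute gap → minute 60); plate making (finishes minute 17). The controlling bound is minute 60, so ink mixing finishes at 60 + 40 = minute 100.
For press setup: ink mixing (finishes minute 100); plate making (finishes minute 17). Taking the maximum gives a start of minute 100, and it finishes at 100 + 35 = minute 135.
The print run cannot start until press setup (finishes minute 135); file preflight (finishes minute 40). The controlling bound is minute 135, so the print run finishes at 135 + 55 = minute 190.
The bindery step needs all of the print run (finishes minute 190); file preflight (finishes minute 40). That puts its earliest start at minute 190; it finishes at 190 + 11 = minute 201.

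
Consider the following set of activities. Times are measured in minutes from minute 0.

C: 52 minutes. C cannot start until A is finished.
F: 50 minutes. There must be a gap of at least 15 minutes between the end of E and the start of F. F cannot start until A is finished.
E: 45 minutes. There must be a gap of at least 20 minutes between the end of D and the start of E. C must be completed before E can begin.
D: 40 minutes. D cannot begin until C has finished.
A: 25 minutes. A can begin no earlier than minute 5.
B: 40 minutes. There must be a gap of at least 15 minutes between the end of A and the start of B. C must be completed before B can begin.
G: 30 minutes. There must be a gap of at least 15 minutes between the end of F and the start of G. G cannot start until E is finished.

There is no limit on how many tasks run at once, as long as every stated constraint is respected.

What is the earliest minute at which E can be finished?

187

A cannot begin until its own release at minute 5. It runs from minute 5 to 5 + 25 = minute 30.
C cannot begin until A (finishes minute 30). It runs from minute 30 to 30 + 52 = minute 82.
D cannot begin until C (finishes minute 82). It runs from minute 82 to 82 + 40 = minute 122.
E cannot start until D (finishes minute 122, plus 20-minute gap → minute 142); C (finishes minute 82). The controlling bound is minute 142, so E finishes at 142 + 45 = minute 187.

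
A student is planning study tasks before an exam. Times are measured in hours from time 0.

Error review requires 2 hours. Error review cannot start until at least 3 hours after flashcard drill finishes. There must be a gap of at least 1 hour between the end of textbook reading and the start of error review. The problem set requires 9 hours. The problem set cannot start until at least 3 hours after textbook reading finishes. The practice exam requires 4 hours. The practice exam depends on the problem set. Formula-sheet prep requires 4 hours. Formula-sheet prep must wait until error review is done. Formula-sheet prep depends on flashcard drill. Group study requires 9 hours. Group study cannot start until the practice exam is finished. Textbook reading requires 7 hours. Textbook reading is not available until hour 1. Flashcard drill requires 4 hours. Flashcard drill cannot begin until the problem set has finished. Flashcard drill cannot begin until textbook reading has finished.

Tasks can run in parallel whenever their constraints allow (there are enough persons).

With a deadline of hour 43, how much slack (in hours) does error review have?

10

Textbook reading waits on its own release at hour 1, so it starts at hour 1 and finishes at 1 + 7 = hour 8.
The problem set waits on textbook reading (finishes hour 8, plus 3-hour gap → hour 11), so it starts at hour 11 and finishes at 11 + 9 = hour 20.
Flashcard drill needs all of the problem set (finishes hour 20); textbook reading (finishes hour 8). That puts its earliest start at hour 20; it finishes at 20 + 4 = hour 24.
For error review: flashcard drill (finishes hour 24, plus 3-hour gap → hour 27); textbook reading (finishes hour 8, plus 1-hour gap → hour 9). Taking the maximum gives a start of hour 27, and it finishes at 27 + 2 = hour 29.

Working backward from the deadline:
To finish by hour 43, formula-sheet prep (duration 4) must start no later than hour 39.
Error review must finish before formula-sheet prep (must start by hour 39). With a 2-hour duration, error review must start by 39 − 2 = hour 37.
So error review can start as early as hour 27 and as late as hour 37, giving 37 − 27 = 10 hours of slack.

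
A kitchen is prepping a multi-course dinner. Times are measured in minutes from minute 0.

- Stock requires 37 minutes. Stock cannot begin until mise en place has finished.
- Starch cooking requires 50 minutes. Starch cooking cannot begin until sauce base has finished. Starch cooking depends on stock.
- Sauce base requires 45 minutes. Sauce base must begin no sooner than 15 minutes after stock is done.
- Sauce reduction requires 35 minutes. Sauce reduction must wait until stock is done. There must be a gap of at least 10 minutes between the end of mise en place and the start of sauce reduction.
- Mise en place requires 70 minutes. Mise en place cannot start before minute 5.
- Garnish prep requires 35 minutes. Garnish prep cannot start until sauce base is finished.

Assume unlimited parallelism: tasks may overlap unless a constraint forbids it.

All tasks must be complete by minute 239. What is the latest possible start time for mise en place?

Starch cooking has no dependents, so it just needs to finish by minute 239. Starting by 239 − 50 = minute 189 achieves that.
To finish by minute 239, garnish prep (duration 35) must start no later than minute 204.
For sauce base: starch cooking (must start by minute 189); garnish prep (must start by minute 204). The most restrictive is minute 189; with a 45-minute duration, sauce base must start by minute 144.
Sauce reduction has no dependents, so it just needs to finish by minute 239. Starting by 239 − 35 = minute 204 achieves that.
Stock feeds sauce base (must start by minute 144, minus 15-minute gap → minute 129); sauce reduction (must start by minute 204); starch cooking (must start by minute 189). Taking the minimum, stock must finish by minute 129 and start by 129 − 37 = minute 92.
Mise en place must finish in time for stock (must start by minute 92); sauce reduction (must start by minute 204, minus 10-minute gap → minute 194). The tightest is minute 92, so mise en place must start by 92 − 70 = minute 22.

22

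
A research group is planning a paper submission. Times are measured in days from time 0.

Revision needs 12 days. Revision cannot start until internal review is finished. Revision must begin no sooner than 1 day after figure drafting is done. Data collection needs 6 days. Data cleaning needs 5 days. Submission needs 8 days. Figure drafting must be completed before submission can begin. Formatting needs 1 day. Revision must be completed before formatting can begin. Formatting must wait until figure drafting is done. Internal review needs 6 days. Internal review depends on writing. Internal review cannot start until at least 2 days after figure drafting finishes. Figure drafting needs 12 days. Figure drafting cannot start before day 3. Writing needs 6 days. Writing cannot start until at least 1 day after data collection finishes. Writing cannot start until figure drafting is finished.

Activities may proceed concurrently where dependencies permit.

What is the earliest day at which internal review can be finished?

27

Figure drafting waits on its own release at day 3, so it starts at day 3 and finishes at 3 + 12 = day 15.
Nothing blocks data collection, so it runs from day 0 to day 6.
Writing has to wait for data collection (finishes day 6, plus 1-day gap → day 7); figure drafting (finishes day 15). The latest of these is day 15, so writing runs day 15 to 15 + 6 = day 21.
For internal review: writing (finishes day 21); figure drafting (finishes day 15, plus 2-day gap → day 17). Taking the maximum gives a start of day 21, and it finishes at 21 + 6 = day 27.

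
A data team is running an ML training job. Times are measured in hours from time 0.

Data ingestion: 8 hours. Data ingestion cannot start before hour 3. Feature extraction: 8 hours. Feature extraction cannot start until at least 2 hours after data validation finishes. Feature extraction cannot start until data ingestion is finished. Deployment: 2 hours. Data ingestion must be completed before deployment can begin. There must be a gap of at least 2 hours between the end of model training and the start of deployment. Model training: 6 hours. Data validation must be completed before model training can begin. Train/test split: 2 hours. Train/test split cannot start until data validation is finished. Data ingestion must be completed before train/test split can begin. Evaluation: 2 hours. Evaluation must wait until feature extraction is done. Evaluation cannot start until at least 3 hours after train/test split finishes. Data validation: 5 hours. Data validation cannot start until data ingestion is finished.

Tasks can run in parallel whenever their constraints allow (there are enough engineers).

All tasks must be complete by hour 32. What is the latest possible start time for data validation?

15

Nothing follows evaluation; the deadline of hour 32 is its only limit. It must start by 32 − 2 = hour 30.
Feature extraction feeds into evaluation (must start by hour 30); so feature extraction must finish by hour 30 and therefore start by hour 22.
Train/test split must finish before evaluation (must start by hour 30, minus 3-hour gap → hour 27). With a 2-hour duration, train/test split must start by 27 − 2 = hour 25.
Deployment has no dependents, so it just needs to finish by hour 32. Starting by 32 − 2 = hour 30 achieves that.
Since deployment (must start by hour 30, minus 2-hour gap → hour 28) depends on it, model training must finish by hour 28. Backing off its 6-hour duration gives a latest start of hour 22.
Data validation feeds feature extraction (must start by hour 22, minus 2-hour gap → hour 20); train/test split (must start by hour 25); model training (must start by hour 22). Taking the minimum, data validation must finish by hour 20 and start by 20 − 5 = hour 15.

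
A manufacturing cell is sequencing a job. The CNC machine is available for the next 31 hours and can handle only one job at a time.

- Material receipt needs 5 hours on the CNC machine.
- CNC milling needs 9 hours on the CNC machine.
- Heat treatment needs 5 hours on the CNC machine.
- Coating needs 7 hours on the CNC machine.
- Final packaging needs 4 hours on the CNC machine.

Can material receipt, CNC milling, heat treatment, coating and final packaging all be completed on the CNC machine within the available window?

Running back to back, the jobs need 5 + 9 + 5 + 7 + 4 = 30 hours on the CNC machine.
Since 30 ≤ 31, they fit within the window.

Yes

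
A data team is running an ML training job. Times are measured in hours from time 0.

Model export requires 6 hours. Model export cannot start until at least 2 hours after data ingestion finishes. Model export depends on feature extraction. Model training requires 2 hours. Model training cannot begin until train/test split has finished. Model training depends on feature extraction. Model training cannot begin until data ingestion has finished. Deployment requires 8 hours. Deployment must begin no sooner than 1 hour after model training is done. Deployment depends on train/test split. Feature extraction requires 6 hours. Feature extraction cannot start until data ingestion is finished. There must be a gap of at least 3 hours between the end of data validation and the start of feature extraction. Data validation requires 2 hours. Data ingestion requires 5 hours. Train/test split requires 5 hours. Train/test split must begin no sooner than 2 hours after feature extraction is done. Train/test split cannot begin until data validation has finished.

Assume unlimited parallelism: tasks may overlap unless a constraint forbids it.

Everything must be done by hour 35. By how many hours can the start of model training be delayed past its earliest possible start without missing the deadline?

Nothing blocks data validation, so it runs from hour 0 to hour 2.
Data ingestion has no prerequisites, so it starts at hour 0 and finishes at hour 5.
Feature extraction cannot start until data ingestion (finishes hour 5); data validation (finishes hour 2, plus 3-hour gap → hour 5). The controlling bound is hour 5, so feature extraction finishes at 5 + 6 = hour 11.
Train/test split has to wait for feature extraction (finishes hour 11, plus 2-hour gap → hour 13); data validation (finishes hour 2). The latest of these is hour 13, so train/test split runs hour 13 to 13 + 5 = hour 18.
Model training has to wait for train/test split (finishes hour 18); feature extraction (finishes hour 11); data ingestion (finishes hour 5). The latest of these is hour 18, so model training runs hour 18 to 18 + 2 = hour 20.

Working backward from the deadline:
Deployment must finish by hour 35; it takes 8 hours, so it must start by 35 − 8 = hour 27.
Model training has to be done before deployment (must start by hour 27, minus 1-hour gap → hour 26). That means finishing by hour 26, i.e. starting by 26 − 2 = hour 24.
So model training can start as early as hour 18 and as late as hour 24, giving 24 − 18 = 6 hours of slack.

6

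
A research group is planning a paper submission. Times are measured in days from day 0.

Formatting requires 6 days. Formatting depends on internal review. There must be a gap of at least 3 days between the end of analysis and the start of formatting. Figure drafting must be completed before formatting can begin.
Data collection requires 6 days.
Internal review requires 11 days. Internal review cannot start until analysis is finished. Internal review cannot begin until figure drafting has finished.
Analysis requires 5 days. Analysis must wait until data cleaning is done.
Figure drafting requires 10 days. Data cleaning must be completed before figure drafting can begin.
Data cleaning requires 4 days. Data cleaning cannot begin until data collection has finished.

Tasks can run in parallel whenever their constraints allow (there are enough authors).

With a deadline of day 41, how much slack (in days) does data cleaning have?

4

Nothing blocks data collection, so it runs from day 0 to day 6.
Data cleaning cannot begin until data collection (finishes day 6). It runs from day 6 to 6 + 4 = day 10.

Working backward from the deadline:
To finish by day 41, formatting (duration 6) must start no later than day 35.
Since formatting (must start by day 35) depends on it, internal review must finish by day 35. Backing off its 11-day duration gives a latest start of day 24.
Analysis feeds internal review (must start by day 24); formatting (must start by day 35, minus 3-day gap → day 32). Taking the minimum, analysis must finish by day 24 and start by 24 − 5 = day 19.
Figure drafting feeds internal review (must start by day 24); formatting (must start by day 35). Taking the minimum, figure drafting must finish by day 24 and start by 24 − 10 = day 14.
Data cleaning has several dependents: analysis (must start by day 19); figure drafting (must start by day 14). The earliest of those limits is day 14, so data cleaning must start by 14 − 4 = day 10.
So data cleaning can start as early as day 6 and as late as day 10, giving 10 − 6 = 4 days of slack.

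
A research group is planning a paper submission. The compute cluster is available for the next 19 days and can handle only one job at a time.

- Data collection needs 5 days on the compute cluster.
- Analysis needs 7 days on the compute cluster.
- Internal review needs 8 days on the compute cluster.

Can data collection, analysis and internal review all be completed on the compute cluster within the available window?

No

Running back to back, the jobs need 5 + 7 + 8 = 20 days on the compute cluster.
Since 20 > 19, they cannot all fit.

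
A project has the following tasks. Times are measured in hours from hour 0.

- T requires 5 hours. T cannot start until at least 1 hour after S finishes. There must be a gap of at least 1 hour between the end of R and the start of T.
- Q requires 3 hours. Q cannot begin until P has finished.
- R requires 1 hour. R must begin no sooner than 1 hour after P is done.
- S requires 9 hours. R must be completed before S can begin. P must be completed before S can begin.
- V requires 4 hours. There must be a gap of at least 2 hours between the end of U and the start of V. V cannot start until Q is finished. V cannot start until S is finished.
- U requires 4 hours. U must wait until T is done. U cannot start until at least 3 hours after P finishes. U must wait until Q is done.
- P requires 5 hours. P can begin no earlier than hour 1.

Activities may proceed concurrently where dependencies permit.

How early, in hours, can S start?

8

P cannot begin until its own release at hour 1. It runs from hour 1 to 1 + 5 = hour 6.
After P (finishes hour 6, plus 1-hour gap → hour 7), R can start at hour 7 and finishes at hour 8.
S waits on R (finishes hour 8); P (finishes hour 6). The latest of these is hour 8, which is the earliest S can start.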